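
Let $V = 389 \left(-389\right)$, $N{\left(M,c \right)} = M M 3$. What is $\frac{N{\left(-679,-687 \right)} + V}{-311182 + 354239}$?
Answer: $\frac{1231802}{43057} \approx 28.609$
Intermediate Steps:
$N{\left(M,c \right)} = 3 M^{2}$ ($N{\left(M,c \right)} = M^{2} \cdot 3 = 3 M^{2}$)
$V = -151321$
$\frac{N{\left(-679,-687 \right)} + V}{-311182 + 354239} = \frac{3 \left(-679\right)^{2} - 151321}{-311182 + 354239} = \frac{3 \cdot 461041 - 151321}{43057} = \left(1383123 - 151321\right) \frac{1}{43057} = 1231802 \cdot \frac{1}{43057} = \frac{1231802}{43057}$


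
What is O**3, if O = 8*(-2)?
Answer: -4096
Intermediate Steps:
O = -16
O**3 = (-16)**3 = -4096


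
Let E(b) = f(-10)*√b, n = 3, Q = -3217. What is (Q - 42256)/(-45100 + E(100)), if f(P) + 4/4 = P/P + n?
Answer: 45473/45070 ≈ 1.0089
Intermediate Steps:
f(P) = 3 (f(P) = -1 + (P/P + 3) = -1 + (1 + 3) = -1 + 4 = 3)
E(b) = 3*√b
(Q - 42256)/(-45100 + E(100)) = (-3217 - 42256)/(-45100 + 3*√100) = -45473/(-45100 + 3*10) = -45473/(-45100 + 30) = -45473/(-45070) = -45473*(-1/45070) = 45473/45070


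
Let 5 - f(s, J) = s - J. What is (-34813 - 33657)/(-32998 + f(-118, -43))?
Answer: 34235/16459 ≈ 2.0800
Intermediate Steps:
f(s, J) = 5 + J - s (f(s, J) = 5 - (s - J) = 5 + (J - s) = 5 + J - s)
(-34813 - 33657)/(-32998 + f(-118, -43)) = (-34813 - 33657)/(-32998 + (5 - 43 - 1*(-118))) = -68470/(-32998 + (5 - 43 + 118)) = -68470/(-32998 + 80) = -68470/(-32918) = -68470*(-1/32918) = 34235/16459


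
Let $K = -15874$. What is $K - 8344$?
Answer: $-24218$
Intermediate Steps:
$K - 8344 = -15874 - 8344 = -24218$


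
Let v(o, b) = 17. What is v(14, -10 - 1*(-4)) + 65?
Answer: 82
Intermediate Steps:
v(14, -10 - 1*(-4)) + 65 = 17 + 65 = 82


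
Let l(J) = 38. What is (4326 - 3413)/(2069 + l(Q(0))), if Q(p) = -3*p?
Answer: 913/2107 ≈ 0.43332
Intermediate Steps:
(4326 - 3413)/(2069 + l(Q(0))) = (4326 - 3413)/(2069 + 38) = 913/2107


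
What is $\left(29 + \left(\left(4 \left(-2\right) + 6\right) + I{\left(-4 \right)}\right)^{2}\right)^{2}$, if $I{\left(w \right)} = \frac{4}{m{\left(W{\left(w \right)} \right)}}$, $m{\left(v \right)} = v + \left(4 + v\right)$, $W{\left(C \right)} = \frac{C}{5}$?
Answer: $\frac{68644}{81} \approx 847.46$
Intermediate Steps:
$W{\left(C \right)} = \frac{C}{5}$ ($W{\left(C \right)} = C \frac{1}{5} = \frac{C}{5}$)
$m{\left(v \right)} = 4 + 2 v$
$I{\left(w \right)} = \frac{4}{4 + \frac{2 w}{5}}$ ($I{\left(w \right)} = \frac{4}{4 + 2 \frac{w}{5}} = \frac{4}{4 + \frac{2 w}{5}}$)
$\left(29 + \left(\left(4 \left(-2\right) + 6\right) + I{\left(-4 \right)}\right)^{2}\right)^{2} = \left(29 + \left(\left(4 \left(-2\right) + 6\right) + \frac{10}{10 - 4}\right)^{2}\right)^{2} = \left(29 + \left(\left(-8 + 6\right) + \frac{10}{6}\right)^{2}\right)^{2} = \left(29 + \left(-2 + 10 \cdot \frac{1}{6}\right)^{2}\right)^{2} = \left(29 + \left(-2 + \frac{5}{3}\right)^{2}\right)^{2} = \left(29 + \left(- \frac{1}{3}\right)^{2}\right)^{2} = \left(29 + \frac{1}{9}\right)^{2} = \left(\frac{262}{9}\right)^{2} = \frac{68644}{81}$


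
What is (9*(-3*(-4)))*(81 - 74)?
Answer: 756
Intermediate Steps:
(9*(-3*(-4)))*(81 - 74) = (9*12)*7 = 108*7 = 756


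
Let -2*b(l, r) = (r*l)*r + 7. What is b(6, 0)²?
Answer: 49/4 ≈ 12.250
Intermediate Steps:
b(l, r) = -7/2 - l*r²/2 (b(l, r) = -((r*l)*r + 7)/2 = -((l*r)*r + 7)/2 = -(l*r² + 7)/2 = -(7 + l*r²)/2 = -7/2 - l*r²/2)
b(6, 0)² = (-7/2 - ½*6*0²)² = (-7/2 - ½*6*0)² = (-7/2 + 0)² = (-7/2)² = 49/4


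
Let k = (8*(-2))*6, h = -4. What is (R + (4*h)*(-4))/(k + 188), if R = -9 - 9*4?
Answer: 19/92 ≈ 0.20652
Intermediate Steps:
k = -96 (k = -16*6 = -96)
R = -45 (R = -9 - 36 = -45)
(R + (4*h)*(-4))/(k + 188) = (-45 + (4*(-4))*(-4))/(-96 + 188) = (-45 - 16*(-4))/92 = (-45 + 64)*(1/92) = 19*(1/92) = 19/92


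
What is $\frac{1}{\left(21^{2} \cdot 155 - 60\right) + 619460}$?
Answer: $\frac{1}{687755} \approx 1.454 \cdot 10^{-6}$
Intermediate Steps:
$\frac{1}{\left(21^{2} \cdot 155 - 60\right) + 619460} = \frac{1}{\left(441 \cdot 155 - 60\right) + 619460} = \frac{1}{\left(68355 - 60\right) + 619460} = \frac{1}{68295 + 619460} = \frac{1}{687755}$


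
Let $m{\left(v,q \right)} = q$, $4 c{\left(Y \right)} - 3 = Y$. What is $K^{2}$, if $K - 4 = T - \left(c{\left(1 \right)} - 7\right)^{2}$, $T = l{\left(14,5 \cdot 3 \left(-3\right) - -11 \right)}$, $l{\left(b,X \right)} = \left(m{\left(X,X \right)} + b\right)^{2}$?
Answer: $135424$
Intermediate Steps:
$c{\left(Y \right)} = \frac{3}{4} + \frac{Y}{4}$
$l{\left(b,X \right)} = \left(X + b\right)^{2}$
$T = 400$ ($T = \left(\left(5 \cdot 3 \left(-3\right) - -11\right) + 14\right)^{2} = \left(\left(15 \left(-3\right) + 11\right) + 14\right)^{2} = \left(\left(-45 + 11\right) + 14\right)^{2} = \left(-34 + 14\right)^{2} = \left(-20\right)^{2} = 400$)
$K = 368$ ($K = 4 + \left(400 - \left(\left(\frac{3}{4} + \frac{1}{4} \cdot 1\right) - 7\right)^{2}\right) = 4 + \left(400 - \left(\left(\frac{3}{4} + \frac{1}{4}\right) - 7\right)^{2}\right) = 4 + \left(400 - \left(1 - 7\right)^{2}\right) = 4 + \left(400 - \left(-6\right)^{2}\right) = 4 + \left(400 - 36\right) = 4 + 364 = 368$)
$K^{2} = 368^{2} = 135424$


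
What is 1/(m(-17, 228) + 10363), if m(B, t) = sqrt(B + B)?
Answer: 10363/107391803 - I*sqrt(34)/107391803 ≈ 9.6497e-5 - 5.4296e-8*I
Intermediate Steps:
m(B, t) = sqrt(2)*sqrt(B) (m(B, t) = sqrt(2*B) = sqrt(2)*sqrt(B))
1/(m(-17, 228) + 10363) = 1/(sqrt(2)*sqrt(-17) + 10363) = 1/(sqrt(2)*(I*sqrt(17)) + 10363) = 1/(I*sqrt(34) + 10363) = 1/(10363 + I*sqrt(34))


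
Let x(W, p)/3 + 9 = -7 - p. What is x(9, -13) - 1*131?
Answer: -140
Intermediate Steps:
x(W, p) = -48 - 3*p (x(W, p) = -27 + 3*(-7 - p) = -27 + (-21 - 3*p) = -48 - 3*p)
x(9, -13) - 1*131 = (-48 - 3*(-13)) - 1*131 = (-48 + 39) - 131 = -9 - 131 = -140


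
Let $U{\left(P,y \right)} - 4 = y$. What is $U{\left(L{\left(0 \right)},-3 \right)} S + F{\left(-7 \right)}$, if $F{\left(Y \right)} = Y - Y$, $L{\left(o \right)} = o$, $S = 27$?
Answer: $27$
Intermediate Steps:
$U{\left(P,y \right)} = 4 + y$
$F{\left(Y \right)} = 0$
$U{\left(L{\left(0 \right)},-3 \right)} S + F{\left(-7 \right)} = \left(4 - 3\right) 27 + 0 = 1 \cdot 27 + 0 = 27 + 0 = 27$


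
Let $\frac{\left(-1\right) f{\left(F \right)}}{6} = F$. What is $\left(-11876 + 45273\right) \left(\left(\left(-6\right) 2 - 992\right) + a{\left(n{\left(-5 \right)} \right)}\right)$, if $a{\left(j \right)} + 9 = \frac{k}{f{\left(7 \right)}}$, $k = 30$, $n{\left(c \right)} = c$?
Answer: $-33855016$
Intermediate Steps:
$f{\left(F \right)} = - 6 F$
$a{\left(j \right)} = - \frac{68}{7}$ ($a{\left(j \right)} = -9 + \frac{30}{\left(-6\right) 7} = -9 + \frac{30}{-42} = -9 + 30 \left(- \frac{1}{42}\right) = -9 - \frac{5}{7} = - \frac{68}{7}$)
$\left(-11876 + 45273\right) \left(\left(\left(-6\right) 2 - 992\right) + a{\left(n{\left(-5 \right)} \right)}\right) = \left(-11876 + 45273\right) \left(\left(\left(-6\right) 2 - 992\right) - \frac{68}{7}\right) = 33397 \left(\left(-12 - 992\right) - \frac{68}{7}\right) = 33397 \left(-1004 - \frac{68}{7}\right) = 33397 \left(- \frac{7096}{7}\right) = -33855016$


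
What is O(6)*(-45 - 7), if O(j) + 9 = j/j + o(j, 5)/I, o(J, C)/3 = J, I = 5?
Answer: 1144/5 ≈ 228.80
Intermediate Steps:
o(J, C) = 3*J
O(j) = -8 + 3*j/5 (O(j) = -9 + (j/j + (3*j)/5) = -9 + (1 + (3*j)*(1/5)) = -9 + (1 + 3*j/5) = -8 + 3*j/5)
O(6)*(-45 - 7) = (-8 + (3/5)*6)*(-45 - 7) = (-8 + 18/5)*(-52) = -22/5*(-52) = 1144/5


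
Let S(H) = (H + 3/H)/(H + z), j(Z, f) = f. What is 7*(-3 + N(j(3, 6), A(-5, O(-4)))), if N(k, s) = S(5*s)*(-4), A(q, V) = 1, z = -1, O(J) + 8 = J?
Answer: -301/5 ≈ -60.200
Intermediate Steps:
O(J) = -8 + J
S(H) = (H + 3/H)/(-1 + H) (S(H) = (H + 3/H)/(H - 1) = (H + 3/H)/(-1 + H))
N(k, s) = -4*(3 + 25*s²)/(5*s*(-1 + 5*s)) (N(k, s) = ((3 + (5*s)²)/(((5*s))*(-1 + 5*s)))*(-4) = ((1/(5*s))*(3 + 25*s²)/(-1 + 5*s))*(-4) = ((3 + 25*s²)/(5*s*(-1 + 5*s)))*(-4) = -4*(3 + 25*s²)/(5*s*(-1 + 5*s)))
7*(-3 + N(j(3, 6), A(-5, O(-4)))) = 7*(-3 + (⅘)*(-3 - 25*1²)/(1*(-1 + 5*1))) = 7*(-3 + (⅘)*1*(-3 - 25*1)/(-1 + 5)) = 7*(-3 + (⅘)*1*(-3 - 25)/4) = 7*(-3 + (⅘)*1*(¼)*(-28)) = 7*(-3 - 28/5) = 7*(-43/5) = -301/5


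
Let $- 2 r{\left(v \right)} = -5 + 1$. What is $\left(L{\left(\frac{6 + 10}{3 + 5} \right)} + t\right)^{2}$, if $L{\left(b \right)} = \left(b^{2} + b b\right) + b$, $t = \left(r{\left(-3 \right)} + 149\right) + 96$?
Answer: $66049$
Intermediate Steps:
$r{\left(v \right)} = 2$ ($r{\left(v \right)} = - \frac{-5 + 1}{2} = \left(- \frac{1}{2}\right) \left(-4\right) = 2$)
$t = 247$ ($t = \left(2 + 149\right) + 96 = 151 + 96 = 247$)
$L{\left(b \right)} = b + 2 b^{2}$ ($L{\left(b \right)} = \left(b^{2} + b^{2}\right) + b = 2 b^{2} + b = b + 2 b^{2}$)
$\left(L{\left(\frac{6 + 10}{3 + 5} \right)} + t\right)^{2} = \left(\frac{6 + 10}{3 + 5} \left(1 + 2 \frac{6 + 10}{3 + 5}\right) + 247\right)^{2} = \left(\frac{16}{8} \left(1 + 2 \cdot \frac{16}{8}\right) + 247\right)^{2} = \left(16 \cdot \frac{1}{8} \left(1 + 2 \cdot 16 \cdot \frac{1}{8}\right) + 247\right)^{2} = \left(2 \left(1 + 2 \cdot 2\right) + 247\right)^{2} = \left(2 \left(1 + 4\right) + 247\right)^{2} = \left(2 \cdot 5 + 247\right)^{2} = \left(10 + 247\right)^{2} = 257^{2} = 66049$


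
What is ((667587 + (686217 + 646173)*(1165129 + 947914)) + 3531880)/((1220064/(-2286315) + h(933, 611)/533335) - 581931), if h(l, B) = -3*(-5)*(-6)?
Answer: -228868086686656277276295/47306060531948371 ≈ -4.8380e+6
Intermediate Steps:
h(l, B) = -90 (h(l, B) = 15*(-6) = -90)
((667587 + (686217 + 646173)*(1165129 + 947914)) + 3531880)/((1220064/(-2286315) + h(933, 611)/533335) - 581931) = ((667587 + (686217 + 646173)*(1165129 + 947914)) + 3531880)/((1220064/(-2286315) - 90/533335) - 581931) = ((667587 + 1332390*2113043) + 3531880)/((1220064*(-1/2286315) - 90*1/533335) - 581931) = ((667587 + 2815397362770) + 3531880)/((-406688/762105 - 18/106667) - 581931) = (2815398030357 + 3531880)/(-43393906786/81291454035 - 581931) = 2815401562237/(-47306060531948371/81291454035) = 2815401562237*(-81291454035/47306060531948371) = -228868086686656277276295/47306060531948371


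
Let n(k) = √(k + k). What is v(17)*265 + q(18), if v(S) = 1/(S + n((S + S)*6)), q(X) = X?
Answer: -139/7 + 530*√102/119 ≈ 25.124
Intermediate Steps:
n(k) = √2*√k (n(k) = √(2*k) = √2*√k)
v(S) = 1/(S + 2*√6*√S) (v(S) = 1/(S + √2*√((S + S)*6)) = 1/(S + √2*√((2*S)*6)) = 1/(S + √2*√(12*S)) = 1/(S + √2*(2*√3*√S)) = 1/(S + 2*√6*√S))
v(17)*265 + q(18) = 265/(17 + 2*√6*√17) + 18 = 265/(17 + 2*√102) + 18 = 18 + 265/(17 + 2*√102)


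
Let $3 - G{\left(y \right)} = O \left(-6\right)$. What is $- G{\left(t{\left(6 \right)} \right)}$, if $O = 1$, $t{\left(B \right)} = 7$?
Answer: $-9$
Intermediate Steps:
$G{\left(y \right)} = 9$ ($G{\left(y \right)} = 3 - 1 \left(-6\right) = 3 - -6 = 3 + 6 = 9$)
$- G{\left(t{\left(6 \right)} \right)} = \left(-1\right) 9 = -9$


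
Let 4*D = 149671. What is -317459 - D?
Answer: -1419507/4 ≈ -3.5488e+5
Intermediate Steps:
D = 149671/4 (D = (1/4)*149671 = 149671/4 ≈ 37418.)
-317459 - D = -317459 - 1*149671/4 = -317459 - 149671/4 = -1419507/4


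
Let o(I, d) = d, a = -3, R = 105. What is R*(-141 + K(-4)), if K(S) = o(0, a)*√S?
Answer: -14805 - 630*I ≈ -14805.0 - 630.0*I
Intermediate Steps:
K(S) = -3*√S
R*(-141 + K(-4)) = 105*(-141 - 6*I) = -14805 - 630*I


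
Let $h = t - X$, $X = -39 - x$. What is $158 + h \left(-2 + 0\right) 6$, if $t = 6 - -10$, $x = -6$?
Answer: $-430$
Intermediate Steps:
$t = 16$ ($t = 6 + 10 = 16$)
$X = -33$ ($X = -39 - -6 = -39 + 6 = -33$)
$h = 49$ ($h = 16 - -33 = 16 + 33 = 49$)
$158 + h \left(-2 + 0\right) 6 = 158 + 49 \left(-2 + 0\right) 6 = 158 + 49 \left(\left(-2\right) 6\right) = 158 + 49 \left(-12\right) = 158 - 588 = -430$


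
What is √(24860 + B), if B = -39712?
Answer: 2*I*√3713 ≈ 121.87*I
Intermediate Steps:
√(24860 + B) = √(24860 - 39712) = √(-14852) = 2*I*√3713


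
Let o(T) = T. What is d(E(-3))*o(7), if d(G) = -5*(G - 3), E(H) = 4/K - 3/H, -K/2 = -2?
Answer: 35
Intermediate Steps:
K = 4 (K = -2*(-2) = 4)
E(H) = 1 - 3/H (E(H) = 4/4 - 3/H = 4*(¼) - 3/H = 1 - 3/H)
d(G) = 15 - 5*G (d(G) = -5*(-3 + G) = 15 - 5*G)
d(E(-3))*o(7) = (15 - 5*(-3 - 3)/(-3))*7 = (15 - (-5)*(-6)/3)*7 = (15 - 5*2)*7 = (15 - 10)*7 = 5*7 = 35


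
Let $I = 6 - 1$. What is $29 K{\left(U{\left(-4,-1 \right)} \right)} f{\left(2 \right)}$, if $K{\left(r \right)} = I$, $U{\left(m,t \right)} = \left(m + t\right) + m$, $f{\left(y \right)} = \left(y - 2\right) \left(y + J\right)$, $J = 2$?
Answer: $0$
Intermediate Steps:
$I = 5$ ($I = 6 - 1 = 5$)
$f{\left(y \right)} = \left(-2 + y\right) \left(2 + y\right)$ ($f{\left(y \right)} = \left(y - 2\right) \left(y + 2\right) = \left(-2 + y\right) \left(2 + y\right)$)
$U{\left(m,t \right)} = t + 2 m$
$K{\left(r \right)} = 5$
$29 K{\left(U{\left(-4,-1 \right)} \right)} f{\left(2 \right)} = 29 \cdot 5 \left(-4 + 2^{2}\right) = 145 \left(-4 + 4\right) = 145 \cdot 0 = 0$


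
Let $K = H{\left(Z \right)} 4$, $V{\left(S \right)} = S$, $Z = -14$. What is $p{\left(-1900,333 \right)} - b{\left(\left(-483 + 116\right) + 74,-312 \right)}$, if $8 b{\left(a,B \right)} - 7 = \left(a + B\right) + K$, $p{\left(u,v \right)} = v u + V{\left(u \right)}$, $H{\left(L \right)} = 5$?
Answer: $- \frac{2538111}{4} \approx -6.3453 \cdot 10^{5}$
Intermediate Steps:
$p{\left(u,v \right)} = u + u v$ ($p{\left(u,v \right)} = v u + u = u v + u = u + u v$)
$K = 20$ ($K = 5 \cdot 4 = 20$)
$b{\left(a,B \right)} = \frac{27}{8} + \frac{B}{8} + \frac{a}{8}$ ($b{\left(a,B \right)} = \frac{7}{8} + \frac{\left(a + B\right) + 20}{8} = \frac{7}{8} + \frac{\left(B + a\right) + 20}{8} = \frac{7}{8} + \frac{20 + B + a}{8} = \frac{7}{8} + \left(\frac{5}{2} + \frac{B}{8} + \frac{a}{8}\right) = \frac{27}{8} + \frac{B}{8} + \frac{a}{8}$)
$p{\left(-1900,333 \right)} - b{\left(\left(-483 + 116\right) + 74,-312 \right)} = - 1900 \left(1 + 333\right) - \left(\frac{27}{8} + \frac{1}{8} \left(-312\right) + \frac{\left(-483 + 116\right) + 74}{8}\right) = \left(-1900\right) 334 - \left(\frac{27}{8} - 39 + \frac{-367 + 74}{8}\right) = -634600 - \left(\frac{27}{8} - 39 + \frac{1}{8} \left(-293\right)\right) = -634600 - \left(\frac{27}{8} - 39 - \frac{293}{8}\right) = -634600 - - \frac{289}{4} = -634600 + \frac{289}{4} = - \frac{2538111}{4}$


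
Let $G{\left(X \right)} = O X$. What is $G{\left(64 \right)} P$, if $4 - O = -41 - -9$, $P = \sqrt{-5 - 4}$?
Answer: $6912 i \approx 6912.0 i$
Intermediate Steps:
$P = 3 i$ ($P = \sqrt{-9} = 3 i \approx 3.0 i$)
$O = 36$ ($O = 4 - \left(-41 - -9\right) = 4 - \left(-41 + 9\right) = 4 - -32 = 4 + 32 = 36$)
$G{\left(X \right)} = 36 X$
$G{\left(64 \right)} P = 36 \cdot 64 \cdot 3 i = 2304 \cdot 3 i = 6912 i$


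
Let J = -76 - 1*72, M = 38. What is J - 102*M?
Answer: -4024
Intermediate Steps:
J = -148 (J = -76 - 72 = -148)
J - 102*M = -148 - 102*38 = -148 - 3876 = -4024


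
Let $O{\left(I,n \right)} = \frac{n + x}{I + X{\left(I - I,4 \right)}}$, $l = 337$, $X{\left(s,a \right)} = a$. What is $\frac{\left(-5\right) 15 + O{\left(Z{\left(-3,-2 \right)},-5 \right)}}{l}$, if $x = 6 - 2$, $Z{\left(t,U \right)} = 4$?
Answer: $- \frac{601}{2696} \approx -0.22292$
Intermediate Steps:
$x = 4$ ($x = 6 - 2 = 4$)
$O{\left(I,n \right)} = \frac{4 + n}{4 + I}$ ($O{\left(I,n \right)} = \frac{n + 4}{I + 4} = \frac{4 + n}{4 + I}$)
$\frac{\left(-5\right) 15 + O{\left(Z{\left(-3,-2 \right)},-5 \right)}}{l} = \frac{\left(-5\right) 15 + \frac{4 - 5}{4 + 4}}{337} = \left(-75 + \frac{1}{8} \left(-1\right)\right) \frac{1}{337} = \left(-75 - \frac{1}{8}\right) \frac{1}{337} = \left(- \frac{601}{8}\right) \frac{1}{337} = - \frac{601}{2696}$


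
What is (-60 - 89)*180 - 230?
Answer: -27050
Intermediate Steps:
(-60 - 89)*180 - 230 = -149*180 - 230 = -26820 - 230 = -27050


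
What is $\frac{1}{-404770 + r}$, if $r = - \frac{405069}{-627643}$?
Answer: $- \frac{627643}{254050652041} \approx -2.4705 \cdot 10^{-6}$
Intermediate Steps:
$r = \frac{405069}{627643}$ ($r = \left(-405069\right) \left(- \frac{1}{627643}\right) = \frac{405069}{627643} \approx 0.64538$)
$\frac{1}{-404770 + r} = \frac{1}{-404770 + \frac{405069}{627643}} = \frac{1}{- \frac{254050652041}{627643}} = - \frac{627643}{254050652041}$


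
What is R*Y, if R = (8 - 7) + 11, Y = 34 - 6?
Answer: 336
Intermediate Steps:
Y = 28
R = 12 (R = 1 + 11 = 12)
R*Y = 12*28 = 336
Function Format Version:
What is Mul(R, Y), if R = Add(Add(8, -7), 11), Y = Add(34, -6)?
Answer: 336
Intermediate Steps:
Y = 28
R = 12 (R = Add(1, 11) = 12)
Mul(R, Y) = Mul(12, 28) = 336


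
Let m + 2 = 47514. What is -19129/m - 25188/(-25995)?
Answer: 233157967/411691480 ≈ 0.56634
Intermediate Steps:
m = 47512 (m = -2 + 47514 = 47512)
-19129/m - 25188/(-25995) = -19129/47512 - 25188/(-25995) = -19129*1/47512 - 25188*(-1/25995) = -19129/47512 + 8396/8665 = 233157967/411691480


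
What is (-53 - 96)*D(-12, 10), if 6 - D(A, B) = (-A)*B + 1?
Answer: 17135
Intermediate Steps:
D(A, B) = 5 + A*B (D(A, B) = 6 - ((-A)*B + 1) = 6 - (-A*B + 1) = 6 - (1 - A*B) = 6 + (-1 + A*B) = 5 + A*B)
(-53 - 96)*D(-12, 10) = (-53 - 96)*(5 - 12*10) = -149*(5 - 120) = -149*(-115) = 17135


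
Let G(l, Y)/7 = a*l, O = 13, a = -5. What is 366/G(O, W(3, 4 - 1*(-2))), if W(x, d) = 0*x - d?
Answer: -366/455 ≈ -0.80440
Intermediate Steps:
W(x, d) = -d (W(x, d) = 0 - d = -d)
G(l, Y) = -35*l (G(l, Y) = 7*(-5*l) = -35*l)
366/G(O, W(3, 4 - 1*(-2))) = 366/((-35*13)) = 366/(-455) = 366*(-1/455) = -366/455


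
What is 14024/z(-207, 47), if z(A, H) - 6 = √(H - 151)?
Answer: 21036/35 - 7012*I*√26/35 ≈ 601.03 - 1021.6*I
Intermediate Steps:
z(A, H) = 6 + √(-151 + H) (z(A, H) = 6 + √(H - 151) = 6 + √(-151 + H))
14024/z(-207, 47) = 14024/(6 + √(-151 + 47)) = 14024/(6 + √(-104)) = 14024/(6 + 2*I*√26)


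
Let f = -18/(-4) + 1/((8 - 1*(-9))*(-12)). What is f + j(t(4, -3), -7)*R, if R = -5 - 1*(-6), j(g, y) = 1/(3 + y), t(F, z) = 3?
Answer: 433/102 ≈ 4.2451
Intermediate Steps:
R = 1 (R = -5 + 6 = 1)
f = 917/204 (f = -18*(-¼) - 1/12/(8 + 9) = 9/2 - 1/12/17 = 9/2 + (1/17)*(-1/12) = 9/2 - 1/204 = 917/204 ≈ 4.4951)
f + j(t(4, -3), -7)*R = 917/204 + 1/(3 - 7) = 917/204 + 1/(-4) = 917/204 - ¼*1 = 917/204 - ¼ = 433/102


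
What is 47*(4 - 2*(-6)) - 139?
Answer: 613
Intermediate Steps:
47*(4 - 2*(-6)) - 139 = 47*(4 + 12) - 139 = 47*16 - 139 = 752 - 139 = 613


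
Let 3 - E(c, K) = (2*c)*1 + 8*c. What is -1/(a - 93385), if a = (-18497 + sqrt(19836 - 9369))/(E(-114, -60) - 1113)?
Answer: 42300705/3976332535871 + 45*sqrt(1163)/3976332535871 ≈ 1.0639e-5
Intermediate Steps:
E(c, K) = 3 - 10*c (E(c, K) = 3 - ((2*c)*1 + 8*c) = 3 - (2*c + 8*c) = 3 - 10*c)
a = -18497/30 + sqrt(1163)/10 (a = (-18497 + sqrt(19836 - 9369))/((3 - 10*(-114)) - 1113) = (-18497 + sqrt(10467))/((3 + 1140) - 1113) = (-18497 + 3*sqrt(1163))/(1143 - 1113) = (-18497 + 3*sqrt(1163))/30 = (-18497 + 3*sqrt(1163))*(1/30) = -18497/30 + sqrt(1163)/10 ≈ -613.16)
-1/(a - 93385) = -1/((-18497/30 + sqrt(1163)/10) - 93385) = -1/(-2820047/30 + sqrt(1163)/10)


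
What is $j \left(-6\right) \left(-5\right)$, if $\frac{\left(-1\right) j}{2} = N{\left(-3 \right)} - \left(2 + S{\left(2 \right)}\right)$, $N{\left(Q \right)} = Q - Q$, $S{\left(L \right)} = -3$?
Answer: $-60$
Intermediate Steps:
$N{\left(Q \right)} = 0$
$j = -2$ ($j = - 2 \left(0 - \left(2 - 3\right)\right) = - 2 \left(0 - -1\right) = - 2 \left(0 + 1\right) = \left(-2\right) 1 = -2$)
$j \left(-6\right) \left(-5\right) = \left(-2\right) \left(-6\right) \left(-5\right) = 12 \left(-5\right) = -60$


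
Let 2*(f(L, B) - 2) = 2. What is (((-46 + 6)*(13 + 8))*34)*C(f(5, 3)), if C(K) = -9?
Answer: 257040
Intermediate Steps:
f(L, B) = 3 (f(L, B) = 2 + (½)*2 = 2 + 1 = 3)
(((-46 + 6)*(13 + 8))*34)*C(f(5, 3)) = (((-46 + 6)*(13 + 8))*34)*(-9) = (-40*21*34)*(-9) = -840*34*(-9) = -28560*(-9) = 257040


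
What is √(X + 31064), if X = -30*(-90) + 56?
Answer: 2*√8455 ≈ 183.90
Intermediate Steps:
X = 2756 (X = 2700 + 56 = 2756)
√(X + 31064) = √(2756 + 31064) = √33820 = 2*√8455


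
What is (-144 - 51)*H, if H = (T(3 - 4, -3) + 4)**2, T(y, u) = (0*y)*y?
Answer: -3120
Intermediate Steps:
T(y, u) = 0 (T(y, u) = 0*y = 0)
H = 16 (H = (0 + 4)**2 = 4**2 = 16)
(-144 - 51)*H = (-144 - 51)*16 = -195*16 = -3120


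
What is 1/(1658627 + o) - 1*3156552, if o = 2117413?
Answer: -11919266614079/3776040 ≈ -3.1566e+6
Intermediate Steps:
1/(1658627 + o) - 1*3156552 = 1/(1658627 + 2117413) - 1*3156552 = 1/3776040 - 3156552 = -11919266614079/3776040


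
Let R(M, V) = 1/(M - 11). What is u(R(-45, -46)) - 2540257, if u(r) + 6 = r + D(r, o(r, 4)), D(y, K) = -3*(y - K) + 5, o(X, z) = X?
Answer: -142254449/56 ≈ -2.5403e+6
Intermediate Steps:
R(M, V) = 1/(-11 + M)
D(y, K) = 5 - 3*y + 3*K (D(y, K) = (-3*y + 3*K) + 5 = 5 - 3*y + 3*K)
u(r) = -1 + r (u(r) = -6 + (r + (5 - 3*r + 3*r)) = -6 + (r + 5) = -6 + (5 + r) = -1 + r)
u(R(-45, -46)) - 2540257 = (-1 + 1/(-11 - 45)) - 2540257 = (-1 + 1/(-56)) - 2540257 = (-1 - 1/56) - 2540257 = -57/56 - 2540257 = -142254449/56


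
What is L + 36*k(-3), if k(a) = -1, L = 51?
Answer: 15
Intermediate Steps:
L + 36*k(-3) = 51 + 36*(-1) = 51 - 36 = 15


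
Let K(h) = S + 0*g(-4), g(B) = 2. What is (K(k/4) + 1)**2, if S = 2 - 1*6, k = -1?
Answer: 9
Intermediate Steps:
S = -4 (S = 2 - 6 = -4)
K(h) = -4 (K(h) = -4 + 0*2 = -4 + 0 = -4)
(K(k/4) + 1)**2 = (-4 + 1)**2 = (-3)**2 = 9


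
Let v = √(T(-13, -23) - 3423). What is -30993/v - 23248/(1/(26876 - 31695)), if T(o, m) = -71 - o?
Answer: 112032112 + 30993*I/59 ≈ 1.1203e+8 + 525.3*I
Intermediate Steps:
v = 59*I (v = √((-71 - 1*(-13)) - 3423) = √((-71 + 13) - 3423) = √(-58 - 3423) = √(-3481) = 59*I ≈ 59.0*I)
-30993/v - 23248/(1/(26876 - 31695)) = -30993*(-I/59) - 23248/(1/(26876 - 31695)) = -(-30993)*I/59 - 23248/(1/(-4819)) = 30993*I/59 - 23248/(-1/4819) = 30993*I/59 - 23248*(-4819) = 30993*I/59 + 112032112 = 112032112 + 30993*I/59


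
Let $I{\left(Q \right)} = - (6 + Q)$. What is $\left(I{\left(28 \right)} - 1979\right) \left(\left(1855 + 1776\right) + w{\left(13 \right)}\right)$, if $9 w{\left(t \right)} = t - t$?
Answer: $-7309203$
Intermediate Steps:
$w{\left(t \right)} = 0$ ($w{\left(t \right)} = \frac{t - t}{9} = \frac{1}{9} \cdot 0 = 0$)
$I{\left(Q \right)} = -6 - Q$
$\left(I{\left(28 \right)} - 1979\right) \left(\left(1855 + 1776\right) + w{\left(13 \right)}\right) = \left(\left(-6 - 28\right) - 1979\right) \left(\left(1855 + 1776\right) + 0\right) = \left(\left(-6 - 28\right) - 1979\right) \left(3631 + 0\right) = \left(-34 - 1979\right) 3631 = \left(-2013\right) 3631 = -7309203$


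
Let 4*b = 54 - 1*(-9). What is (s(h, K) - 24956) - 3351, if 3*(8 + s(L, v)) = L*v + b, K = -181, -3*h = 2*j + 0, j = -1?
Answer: -1020599/36 ≈ -28350.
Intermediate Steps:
h = 2/3 (h = -(2*(-1) + 0)/3 = -(-2 + 0)/3 = -1/3*(-2) = 2/3 ≈ 0.66667)
b = 63/4 (b = (54 - 1*(-9))/4 = (54 + 9)/4 = (1/4)*63 = 63/4 ≈ 15.750)
s(L, v) = -11/4 + L*v/3 (s(L, v) = -8 + (L*v + 63/4)/3 = -8 + (63/4 + L*v)/3 = -8 + (21/4 + L*v/3) = -11/4 + L*v/3)
(s(h, K) - 24956) - 3351 = ((-11/4 + (1/3)*(2/3)*(-181)) - 24956) - 3351 = ((-11/4 - 362/9) - 24956) - 3351 = (-1547/36 - 24956) - 3351 = -899963/36 - 3351 = -1020599/36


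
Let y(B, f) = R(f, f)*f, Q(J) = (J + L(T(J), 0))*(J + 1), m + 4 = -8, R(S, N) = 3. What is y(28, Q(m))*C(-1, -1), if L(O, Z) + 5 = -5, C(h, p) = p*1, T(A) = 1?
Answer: -726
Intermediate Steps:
C(h, p) = p
m = -12 (m = -4 - 8 = -12)
L(O, Z) = -10 (L(O, Z) = -5 - 5 = -10)
Q(J) = (1 + J)*(-10 + J) (Q(J) = (J - 10)*(J + 1) = (-10 + J)*(1 + J) = (1 + J)*(-10 + J))
y(B, f) = 3*f
y(28, Q(m))*C(-1, -1) = (3*(-10 + (-12)**2 - 9*(-12)))*(-1) = (3*(-10 + 144 + 108))*(-1) = (3*242)*(-1) = 726*(-1) = -726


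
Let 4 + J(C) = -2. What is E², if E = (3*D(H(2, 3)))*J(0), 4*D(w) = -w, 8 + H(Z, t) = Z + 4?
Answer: 81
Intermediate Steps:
H(Z, t) = -4 + Z (H(Z, t) = -8 + (Z + 4) = -8 + (4 + Z) = -4 + Z)
J(C) = -6 (J(C) = -4 - 2 = -6)
D(w) = -w/4 (D(w) = (-w)/4 = -w/4)
E = -9 (E = (3*(-(-4 + 2)/4))*(-6) = (3*(-¼*(-2)))*(-6) = (3*(½))*(-6) = (3/2)*(-6) = -9)
E² = (-9)² = 81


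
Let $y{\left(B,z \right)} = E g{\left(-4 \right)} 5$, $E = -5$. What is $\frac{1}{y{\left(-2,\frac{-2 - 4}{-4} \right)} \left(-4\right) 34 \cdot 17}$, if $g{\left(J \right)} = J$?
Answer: $- \frac{1}{231200} \approx -4.3253 \cdot 10^{-6}$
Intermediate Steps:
$y{\left(B,z \right)} = 100$ ($y{\left(B,z \right)} = \left(-5\right) \left(-4\right) 5 = 20 \cdot 5 = 100$)
$\frac{1}{y{\left(-2,\frac{-2 - 4}{-4} \right)} \left(-4\right) 34 \cdot 17} = \frac{1}{100 \left(-4\right) 34 \cdot 17} = \frac{1}{\left(-400\right) 34 \cdot 17} = \frac{1}{\left(-13600\right) 17} = \frac{1}{-231200} = - \frac{1}{231200}$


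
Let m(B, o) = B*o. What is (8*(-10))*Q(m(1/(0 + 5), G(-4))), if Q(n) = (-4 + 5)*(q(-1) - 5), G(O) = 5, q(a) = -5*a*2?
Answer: -400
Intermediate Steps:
q(a) = -10*a
Q(n) = 5 (Q(n) = (-4 + 5)*(-10*(-1) - 5) = 1*(10 - 5) = 1*5 = 5)
(8*(-10))*Q(m(1/(0 + 5), G(-4))) = (8*(-10))*5 = -80*5 = -400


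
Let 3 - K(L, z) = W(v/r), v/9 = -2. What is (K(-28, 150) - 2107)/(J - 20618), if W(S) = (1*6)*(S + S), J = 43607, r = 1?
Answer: -1888/22989 ≈ -0.082126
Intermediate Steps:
v = -18 (v = 9*(-2) = -18)
W(S) = 12*S (W(S) = 6*(2*S) = 12*S)
K(L, z) = 219 (K(L, z) = 3 - 12*(-18/1) = 3 - 12*(-18*1) = 3 - 12*(-18) = 3 - 1*(-216) = 3 + 216 = 219)
(K(-28, 150) - 2107)/(J - 20618) = (219 - 2107)/(43607 - 20618) = -1888/22989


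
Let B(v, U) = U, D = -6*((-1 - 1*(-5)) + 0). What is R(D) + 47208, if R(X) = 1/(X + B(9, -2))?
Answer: 1227407/26 ≈ 47208.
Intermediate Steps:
D = -24 (D = -6*((-1 + 5) + 0) = -6*(4 + 0) = -6*4 = -24)
R(X) = 1/(-2 + X) (R(X) = 1/(X - 2) = 1/(-2 + X))
R(D) + 47208 = 1/(-2 - 24) + 47208 = 1/(-26) + 47208 = -1/26 + 47208 = 1227407/26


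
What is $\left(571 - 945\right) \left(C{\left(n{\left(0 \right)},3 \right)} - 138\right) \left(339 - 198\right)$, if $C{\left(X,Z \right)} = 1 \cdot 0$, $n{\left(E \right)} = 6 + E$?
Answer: $7277292$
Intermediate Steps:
$C{\left(X,Z \right)} = 0$
$\left(571 - 945\right) \left(C{\left(n{\left(0 \right)},3 \right)} - 138\right) \left(339 - 198\right) = \left(571 - 945\right) \left(0 - 138\right) \left(339 - 198\right) = - 374 \left(\left(-138\right) 141\right) = \left(-374\right) \left(-19458\right) = 7277292$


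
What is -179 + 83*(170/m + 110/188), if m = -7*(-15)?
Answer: 7787/1974 ≈ 3.9448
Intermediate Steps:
m = 105
-179 + 83*(170/m + 110/188) = -179 + 83*(170/105 + 110/188) = -179 + 83*(170*(1/105) + 110*(1/188)) = -179 + 83*(34/21 + 55/94) = -179 + 83*(4351/1974) = -179 + 361133/1974 = 7787/1974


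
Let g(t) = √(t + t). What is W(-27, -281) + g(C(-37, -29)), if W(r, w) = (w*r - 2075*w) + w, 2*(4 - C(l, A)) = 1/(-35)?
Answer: 590381 + √9835/35 ≈ 5.9038e+5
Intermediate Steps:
C(l, A) = 281/70 (C(l, A) = 4 - ½/(-35) = 4 - ½*(-1/35) = 4 + 1/70 = 281/70)
W(r, w) = -2074*w + r*w (W(r, w) = (r*w - 2075*w) + w = (-2075*w + r*w) + w = -2074*w + r*w)
g(t) = √2*√t (g(t) = √(2*t) = √2*√t)
W(-27, -281) + g(C(-37, -29)) = -281*(-2074 - 27) + √2*√(281/70) = -281*(-2101) + √2*(√19670/70) = 590381 + √9835/35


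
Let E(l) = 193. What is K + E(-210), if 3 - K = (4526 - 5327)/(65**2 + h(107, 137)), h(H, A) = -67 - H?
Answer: 794797/4051 ≈ 196.20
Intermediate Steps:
K = 12954/4051 (K = 3 - (4526 - 5327)/(65**2 + (-67 - 1*107)) = 3 - (-801)/(4225 + (-67 - 107)) = 3 - (-801)/(4225 - 174) = 3 - (-801)/4051 = 3 - 1*(-801/4051) = 3 + 801/4051 = 12954/4051 ≈ 3.1977)
K + E(-210) = 12954/4051 + 193 = 794797/4051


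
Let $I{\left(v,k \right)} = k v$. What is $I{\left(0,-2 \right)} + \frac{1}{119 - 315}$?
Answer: $- \frac{1}{196} \approx -0.005102$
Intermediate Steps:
$I{\left(0,-2 \right)} + \frac{1}{119 - 315} = \left(-2\right) 0 + \frac{1}{119 - 315} = 0 + \frac{1}{-196} = 0 - \frac{1}{196} = - \frac{1}{196}$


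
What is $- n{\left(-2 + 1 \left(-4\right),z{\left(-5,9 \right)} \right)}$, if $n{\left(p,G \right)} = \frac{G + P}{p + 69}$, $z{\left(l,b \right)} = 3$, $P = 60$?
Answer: $-1$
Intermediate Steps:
$n{\left(p,G \right)} = \frac{60 + G}{69 + p}$ ($n{\left(p,G \right)} = \frac{G + 60}{p + 69} = \frac{60 + G}{69 + p}$)
$- n{\left(-2 + 1 \left(-4\right),z{\left(-5,9 \right)} \right)} = - \frac{60 + 3}{69 + \left(-2 + 1 \left(-4\right)\right)} = - \frac{63}{69 - 6} = - \frac{63}{63} = \left(-1\right) 1 = -1$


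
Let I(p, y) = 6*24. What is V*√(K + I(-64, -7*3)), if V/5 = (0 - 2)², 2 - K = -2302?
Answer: 240*√17 ≈ 989.54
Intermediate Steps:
I(p, y) = 144
K = 2304 (K = 2 - 1*(-2302) = 2 + 2302 = 2304)
V = 20 (V = 5*(0 - 2)² = 5*(-2)² = 5*4 = 20)
V*√(K + I(-64, -7*3)) = 20*√(2304 + 144) = 20*√2448 = 20*(12*√17) = 240*√17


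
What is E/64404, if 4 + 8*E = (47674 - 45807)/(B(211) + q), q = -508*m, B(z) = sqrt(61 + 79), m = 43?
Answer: -162451961/20487350175456 - 1867*sqrt(35)/122924101052736 ≈ -7.9295e-6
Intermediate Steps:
B(z) = 2*sqrt(35) (B(z) = sqrt(140) = 2*sqrt(35))
q = -21844 (q = -508*43 = -21844)
E = -1/2 + 1867/(8*(-21844 + 2*sqrt(35))) (E = -1/2 + ((47674 - 45807)/(2*sqrt(35) - 21844))/8 = -1/2 + (1867/(-21844 + 2*sqrt(35)))/8 = -1/2 + 1867/(8*(-21844 + 2*sqrt(35))) ≈ -0.51069)
E/64404 = (-487355883/954320392 - 1867*sqrt(35)/1908640784)/64404 = (-487355883/954320392 - 1867*sqrt(35)/1908640784)*(1/64404) = -162451961/20487350175456 - 1867*sqrt(35)/122924101052736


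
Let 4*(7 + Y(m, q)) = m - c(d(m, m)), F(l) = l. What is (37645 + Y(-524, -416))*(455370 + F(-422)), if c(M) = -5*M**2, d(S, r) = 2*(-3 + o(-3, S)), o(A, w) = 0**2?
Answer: 17084207296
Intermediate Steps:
o(A, w) = 0
d(S, r) = -6 (d(S, r) = 2*(-3 + 0) = 2*(-3) = -6)
Y(m, q) = 38 + m/4 (Y(m, q) = -7 + (m - (-5)*(-6)**2)/4 = -7 + (m - (-5)*36)/4 = -7 + (m - 1*(-180))/4 = -7 + (m + 180)/4 = -7 + (180 + m)/4 = -7 + (45 + m/4) = 38 + m/4)
(37645 + Y(-524, -416))*(455370 + F(-422)) = (37645 + (38 + (1/4)*(-524)))*(455370 - 422) = (37645 + (38 - 131))*454948 = (37645 - 93)*454948 = 37552*454948 = 17084207296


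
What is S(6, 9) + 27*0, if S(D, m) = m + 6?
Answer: 15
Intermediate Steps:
S(D, m) = 6 + m
S(6, 9) + 27*0 = (6 + 9) + 27*0 = 15 + 0 = 15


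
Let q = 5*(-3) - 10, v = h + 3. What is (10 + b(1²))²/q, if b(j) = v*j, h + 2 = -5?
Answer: -36/25 ≈ -1.4400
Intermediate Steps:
h = -7 (h = -2 - 5 = -7)
v = -4 (v = -7 + 3 = -4)
q = -25 (q = -15 - 10 = -25)
b(j) = -4*j
(10 + b(1²))²/q = (10 - 4*1²)²/(-25) = (10 - 4*1)²*(-1/25) = (10 - 4)²*(-1/25) = 6²*(-1/25) = 36*(-1/25) = -36/25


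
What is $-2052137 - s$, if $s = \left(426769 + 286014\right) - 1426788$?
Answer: $-1338132$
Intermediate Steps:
$s = -714005$ ($s = 712783 - 1426788 = -714005$)
$-2052137 - s = -2052137 - -714005 = -2052137 + 714005 = -1338132$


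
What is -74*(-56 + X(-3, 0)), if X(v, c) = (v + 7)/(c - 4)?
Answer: 4218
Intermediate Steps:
X(v, c) = (7 + v)/(-4 + c)
-74*(-56 + X(-3, 0)) = -74*(-56 + (7 - 3)/(-4 + 0)) = -74*(-56 + 4/(-4)) = -74*(-56 - ¼*4) = -74*(-56 - 1) = -74*(-57) = 4218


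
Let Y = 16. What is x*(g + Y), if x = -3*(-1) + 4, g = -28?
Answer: -84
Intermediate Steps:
x = 7 (x = 3 + 4 = 7)
x*(g + Y) = 7*(-28 + 16) = 7*(-12) = -84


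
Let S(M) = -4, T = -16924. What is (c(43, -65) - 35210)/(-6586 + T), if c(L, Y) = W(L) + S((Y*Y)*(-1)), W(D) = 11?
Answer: 35203/23510 ≈ 1.4974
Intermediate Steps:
c(L, Y) = 7 (c(L, Y) = 11 - 4 = 7)
(c(43, -65) - 35210)/(-6586 + T) = (7 - 35210)/(-6586 - 16924) = -35203/(-23510) = -35203*(-1/23510) = 35203/23510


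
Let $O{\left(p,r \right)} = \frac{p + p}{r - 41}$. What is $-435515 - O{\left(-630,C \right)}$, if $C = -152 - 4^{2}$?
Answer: $- \frac{91023895}{209} \approx -4.3552 \cdot 10^{5}$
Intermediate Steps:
$C = -168$ ($C = -152 - 16 = -168$)
$O{\left(p,r \right)} = \frac{2 p}{-41 + r}$
$-435515 - O{\left(-630,C \right)} = -435515 - 2 \left(-630\right) \frac{1}{-41 - 168} = -435515 - 2 \left(-630\right) \frac{1}{-209} = -435515 - 2 \left(-630\right) \left(- \frac{1}{209}\right) = -435515 - \frac{1260}{209} = - \frac{91023895}{209}$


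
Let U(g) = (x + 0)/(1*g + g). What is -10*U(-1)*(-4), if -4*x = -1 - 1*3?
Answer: -20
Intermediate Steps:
x = 1 (x = -(-1 - 1*3)/4 = -(-1 - 3)/4 = -¼*(-4) = 1)
U(g) = 1/(2*g) (U(g) = (1 + 0)/(1*g + g) = 1/(g + g) = 1/(2*g))
-10*U(-1)*(-4) = -5/(-1)*(-4) = -5*(-1)*(-4) = -10*(-½)*(-4) = 5*(-4) = -20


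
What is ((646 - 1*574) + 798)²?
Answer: 756900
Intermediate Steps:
((646 - 1*574) + 798)² = ((646 - 574) + 798)² = (72 + 798)² = 870² = 756900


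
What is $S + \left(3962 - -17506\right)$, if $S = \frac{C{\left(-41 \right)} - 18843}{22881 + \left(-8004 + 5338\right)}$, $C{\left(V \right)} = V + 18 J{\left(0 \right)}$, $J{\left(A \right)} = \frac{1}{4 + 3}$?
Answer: $\frac{607539434}{28301} \approx 21467.0$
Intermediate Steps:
$J{\left(A \right)} = \frac{1}{7}$
$C{\left(V \right)} = \frac{18}{7} + V$ ($C{\left(V \right)} = V + 18 \cdot \frac{1}{7} = V + \frac{18}{7} = \frac{18}{7} + V$)
$S = - \frac{26434}{28301}$ ($S = \frac{\left(\frac{18}{7} - 41\right) - 18843}{22881 + \left(-8004 + 5338\right)} = \frac{- \frac{269}{7} - 18843}{22881 - 2666} = - \frac{132170}{7 \cdot 20215} = \left(- \frac{132170}{7}\right) \frac{1}{20215} = - \frac{26434}{28301} \approx -0.93403$)
$S + \left(3962 - -17506\right) = - \frac{26434}{28301} + \left(3962 - -17506\right) = - \frac{26434}{28301} + \left(3962 + 17506\right) = - \frac{26434}{28301} + 21468 = \frac{607539434}{28301}$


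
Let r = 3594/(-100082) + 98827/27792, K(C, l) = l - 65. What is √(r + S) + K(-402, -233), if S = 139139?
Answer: -298 + √1868912352846190154683/115894956 ≈ 75.018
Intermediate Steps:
K(C, l) = -65 + l
r = 4895459683/1390739472 (r = 3594*(-1/100082) + 98827*(1/27792) = -1797/50041 + 98827/27792 = 4895459683/1390739472 ≈ 3.5200)
√(r + S) + K(-402, -233) = √(4895459683/1390739472 + 139139) + (-65 - 233) = √(193510994854291/1390739472) - 298 = √1868912352846190154683/115894956 - 298 = -298 + √1868912352846190154683/115894956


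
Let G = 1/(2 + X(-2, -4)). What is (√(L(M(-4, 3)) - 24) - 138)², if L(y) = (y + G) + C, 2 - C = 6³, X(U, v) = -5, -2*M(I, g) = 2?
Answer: (414 - I*√2154)²/9 ≈ 18805.0 - 4269.8*I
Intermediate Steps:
M(I, g) = -1 (M(I, g) = -½*2 = -1)
C = -214 (C = 2 - 1*6³ = 2 - 1*216 = 2 - 216 = -214)
G = -⅓ (G = 1/(2 - 5) = 1/(-3) = -⅓ ≈ -0.33333)
L(y) = -643/3 + y (L(y) = (y - ⅓) - 214 = (-⅓ + y) - 214 = -643/3 + y)
(√(L(M(-4, 3)) - 24) - 138)² = (√((-643/3 - 1) - 24) - 138)² = (√(-646/3 - 24) - 138)² = (√(-718/3) - 138)² = (I*√2154/3 - 138)² = (-138 + I*√2154/3)²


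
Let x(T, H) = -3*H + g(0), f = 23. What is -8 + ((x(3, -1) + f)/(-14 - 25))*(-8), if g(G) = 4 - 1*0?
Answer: -24/13 ≈ -1.8462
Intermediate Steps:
g(G) = 4 (g(G) = 4 + 0 = 4)
x(T, H) = 4 - 3*H (x(T, H) = -3*H + 4 = 4 - 3*H)
-8 + ((x(3, -1) + f)/(-14 - 25))*(-8) = -8 + (((4 - 3*(-1)) + 23)/(-14 - 25))*(-8) = -8 + (((4 + 3) + 23)/(-39))*(-8) = -8 + ((7 + 23)*(-1/39))*(-8) = -8 + (30*(-1/39))*(-8) = -8 - 10/13*(-8) = -8 + 80/13 = -24/13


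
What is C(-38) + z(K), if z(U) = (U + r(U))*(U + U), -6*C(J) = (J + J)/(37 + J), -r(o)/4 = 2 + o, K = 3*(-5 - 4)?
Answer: -11864/3 ≈ -3954.7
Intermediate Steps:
K = -27 (K = 3*(-9) = -27)
r(o) = -8 - 4*o (r(o) = -4*(2 + o) = -8 - 4*o)
C(J) = -J/(3*(37 + J)) (C(J) = -(J + J)/(6*(37 + J)) = -2*J/(6*(37 + J)) = -J/(3*(37 + J)))
z(U) = 2*U*(-8 - 3*U) (z(U) = (U + (-8 - 4*U))*(U + U) = (-8 - 3*U)*(2*U) = 2*U*(-8 - 3*U))
C(-38) + z(K) = -1*(-38)/(111 + 3*(-38)) - 2*(-27)*(8 + 3*(-27)) = -1*(-38)/(111 - 114) - 2*(-27)*(8 - 81) = -1*(-38)/(-3) - 2*(-27)*(-73) = -1*(-38)*(-⅓) - 3942 = -38/3 - 3942 = -11864/3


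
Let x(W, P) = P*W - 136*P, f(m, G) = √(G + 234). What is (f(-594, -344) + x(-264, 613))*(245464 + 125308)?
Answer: -90913294400 + 370772*I*√110 ≈ -9.0913e+10 + 3.8887e+6*I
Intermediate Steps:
f(m, G) = √(234 + G)
x(W, P) = -136*P + P*W
(f(-594, -344) + x(-264, 613))*(245464 + 125308) = (√(234 - 344) + 613*(-136 - 264))*(245464 + 125308) = (√(-110) + 613*(-400))*370772 = (I*√110 - 245200)*370772 = (-245200 + I*√110)*370772 = -90913294400 + 370772*I*√110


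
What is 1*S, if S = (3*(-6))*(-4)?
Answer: 72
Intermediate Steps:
S = 72 (S = -18*(-4) = 72)
1*S = 1*72 = 72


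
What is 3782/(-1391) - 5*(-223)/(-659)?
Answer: -4043303/916669 ≈ -4.4109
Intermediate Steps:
3782/(-1391) - 5*(-223)/(-659) = 3782*(-1/1391) + 1115*(-1/659) = -3782/1391 - 1115/659 = -4043303/916669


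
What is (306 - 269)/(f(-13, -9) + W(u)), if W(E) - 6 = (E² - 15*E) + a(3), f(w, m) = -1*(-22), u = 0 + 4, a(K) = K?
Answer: -37/13 ≈ -2.8462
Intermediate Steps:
u = 4
f(w, m) = 22
W(E) = 9 + E² - 15*E (W(E) = 6 + ((E² - 15*E) + 3) = 6 + (3 + E² - 15*E) = 9 + E² - 15*E)
(306 - 269)/(f(-13, -9) + W(u)) = (306 - 269)/(22 + (9 + 4² - 15*4)) = 37/(22 + (9 + 16 - 60)) = 37/(22 - 35) = 37/(-13) = 37*(-1/13) = -37/13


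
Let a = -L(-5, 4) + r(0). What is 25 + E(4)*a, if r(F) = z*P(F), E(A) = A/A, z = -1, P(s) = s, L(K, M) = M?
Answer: 21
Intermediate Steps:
E(A) = 1
r(F) = -F
a = -4 (a = -1*4 - 1*0 = -4 + 0 = -4)
25 + E(4)*a = 25 + 1*(-4) = 25 - 4 = 21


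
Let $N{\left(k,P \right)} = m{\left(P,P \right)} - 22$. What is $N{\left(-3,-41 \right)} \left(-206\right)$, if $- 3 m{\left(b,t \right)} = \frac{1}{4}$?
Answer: $\frac{27295}{6} \approx 4549.2$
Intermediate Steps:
$m{\left(b,t \right)} = - \frac{1}{12}$ ($m{\left(b,t \right)} = - \frac{1}{3 \cdot 4} = \left(- \frac{1}{3}\right) \frac{1}{4} = - \frac{1}{12}$)
$N{\left(k,P \right)} = - \frac{265}{12}$ ($N{\left(k,P \right)} = - \frac{1}{12} - 22 = - \frac{265}{12}$)
$N{\left(-3,-41 \right)} \left(-206\right) = \left(- \frac{265}{12}\right) \left(-206\right) = \frac{27295}{6}$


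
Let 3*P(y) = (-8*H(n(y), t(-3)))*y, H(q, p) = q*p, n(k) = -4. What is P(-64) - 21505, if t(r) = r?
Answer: -19457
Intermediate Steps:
H(q, p) = p*q
P(y) = -32*y (P(y) = ((-(-24)*(-4))*y)/3 = ((-8*12)*y)/3 = (-96*y)/3 = -32*y)
P(-64) - 21505 = -32*(-64) - 21505 = 2048 - 21505 = -19457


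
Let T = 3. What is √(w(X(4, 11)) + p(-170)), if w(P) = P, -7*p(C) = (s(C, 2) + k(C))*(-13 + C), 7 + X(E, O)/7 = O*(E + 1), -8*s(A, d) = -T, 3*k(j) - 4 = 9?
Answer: √359926/28 ≈ 21.426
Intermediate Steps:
k(j) = 13/3 (k(j) = 4/3 + (⅓)*9 = 4/3 + 3 = 13/3)
s(A, d) = 3/8 (s(A, d) = -(-1)*3/8 = -⅛*(-3) = 3/8)
X(E, O) = -49 + 7*O*(1 + E) (X(E, O) = -49 + 7*(O*(E + 1)) = -49 + 7*(O*(1 + E)) = -49 + 7*O*(1 + E))
p(C) = 1469/168 - 113*C/168 (p(C) = -(3/8 + 13/3)*(-13 + C)/7 = -113*(-13 + C)/168 = -(-1469/24 + 113*C/24)/7 = 1469/168 - 113*C/168)
√(w(X(4, 11)) + p(-170)) = √((-49 + 7*11 + 7*4*11) + (1469/168 - 113/168*(-170))) = √((-49 + 77 + 308) + (1469/168 + 9605/84)) = √(336 + 6893/56) = √(25709/56) = √359926/28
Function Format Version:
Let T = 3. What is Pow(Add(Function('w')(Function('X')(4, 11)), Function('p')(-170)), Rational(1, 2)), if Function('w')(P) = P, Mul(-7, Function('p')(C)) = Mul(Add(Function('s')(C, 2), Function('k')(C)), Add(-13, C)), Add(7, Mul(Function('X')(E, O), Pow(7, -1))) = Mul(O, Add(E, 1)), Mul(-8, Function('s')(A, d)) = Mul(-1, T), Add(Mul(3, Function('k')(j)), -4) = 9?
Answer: Mul(Rational(1, 28), Pow(359926, Rational(1, 2))) ≈ 21.426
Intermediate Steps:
Function('k')(j) = Rational(13, 3) (Function('k')(j) = Add(Rational(4, 3), Mul(Rational(1, 3), 9)) = Add(Rational(4, 3), 3) = Rational(13, 3))
Function('s')(A, d) = Rational(3, 8) (Function('s')(A, d) = Mul(Rational(-1, 8), Mul(-1, 3)) = Mul(Rational(-1, 8), -3) = Rational(3, 8))
Function('X')(E, O) = Add(-49, Mul(7, O, Add(1, E))) (Function('X')(E, O) = Add(-49, Mul(7, Mul(O, Add(E, 1)))) = Add(-49, Mul(7, Mul(O, Add(1, E)))) = Add(-49, Mul(7, O, Add(1, E))))
Function('p')(C) = Add(Rational(1469, 168), Mul(Rational(-113, 168), C)) (Function('p')(C) = Mul(Rational(-1, 7), Mul(Add(Rational(3, 8), Rational(13, 3)), Add(-13, C))) = Mul(Rational(-1, 7), Mul(Rational(113, 24), Add(-13, C))) = Mul(Rational(-1, 7), Add(Rational(-1469, 24), Mul(Rational(113, 24), C))) = Add(Rational(1469, 168), Mul(Rational(-113, 168), C)))
Pow(Add(Function('w')(Function('X')(4, 11)), Function('p')(-170)), Rational(1, 2)) = Pow(Add(Add(-49, Mul(7, 11), Mul(7, 4, 11)), Add(Rational(1469, 168), Mul(Rational(-113, 168), -170))), Rational(1, 2)) = Pow(Add(Add(-49, 77, 308), Add(Rational(1469, 168), Rational(9605, 84))), Rational(1, 2)) = Pow(Add(336, Rational(6893, 56)), Rational(1, 2)) = Pow(Rational(25709, 56), Rational(1, 2)) = Mul(Rational(1, 28), Pow(359926, Rational(1, 2)))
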